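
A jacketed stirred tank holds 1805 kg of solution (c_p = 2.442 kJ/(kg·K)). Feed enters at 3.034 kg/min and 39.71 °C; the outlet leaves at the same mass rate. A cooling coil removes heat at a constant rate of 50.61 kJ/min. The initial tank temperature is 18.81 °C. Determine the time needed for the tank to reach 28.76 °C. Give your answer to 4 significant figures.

Unsteady energy balance on the tank contents: M c_p dT/dt = ṁ c_p (T_in − T) − 50.61.
τ = M/ṁ = 594.924 min; T_ss = T_in − Q̇/(ṁ c_p) = 32.8791 °C.
T(t) = T_ss + (T₀ − T_ss) e^(−t/τ). Set T = 28.76:
e^(−t/τ) = (28.76 − 32.8791)/(18.81 − 32.8791) = 0.292779
t = −594.924 · ln(0.292779) = 730.768 min.

730.8 min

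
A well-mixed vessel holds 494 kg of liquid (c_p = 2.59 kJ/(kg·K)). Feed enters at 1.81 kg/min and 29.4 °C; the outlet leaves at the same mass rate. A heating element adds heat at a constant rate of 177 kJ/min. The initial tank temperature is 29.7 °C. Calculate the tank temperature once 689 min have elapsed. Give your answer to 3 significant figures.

M c_p dT/dt = ṁ c_p (T_in − T) + Q̇.
Rearrange: dT/dt = (T_ss − T)/τ with τ = M/ṁ = 272.93 min and T_ss = T_in + Q̇/(ṁ c_p) = 67.157 °C.
Integrating: T(t) = T_ss + (T₀ − T_ss) e^(−t/τ).
T(689) = 67.157 + (-37.457)·e^(−689/272.93) = 67.157 + (-37.457)·0.080100 = 64.156 °C.

64.2 °C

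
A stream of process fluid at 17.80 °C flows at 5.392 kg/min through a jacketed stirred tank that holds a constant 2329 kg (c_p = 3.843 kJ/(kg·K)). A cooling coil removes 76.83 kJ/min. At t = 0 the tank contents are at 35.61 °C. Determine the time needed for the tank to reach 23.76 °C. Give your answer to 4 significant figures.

M c_p dT/dt = ṁ c_p (T_in − T) − Q̇.
τ = M/ṁ = 431.936 min; T_ss = T_in − Q̇/(ṁ c_p) = 14.0922 °C.
T(t) = T_ss + (T₀ − T_ss) e^(−t/τ). Set T = 23.76:
e^(−t/τ) = (23.76 − 14.0922)/(35.61 − 14.0922) = 0.449292
t = −431.936 · ln(0.449292) = 345.585 min.

345.6 min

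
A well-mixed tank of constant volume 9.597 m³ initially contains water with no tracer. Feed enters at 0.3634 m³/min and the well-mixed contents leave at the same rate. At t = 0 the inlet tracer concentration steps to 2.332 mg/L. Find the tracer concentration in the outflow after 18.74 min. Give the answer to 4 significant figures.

Unsteady species balance (constant V, well mixed): V dC/dt = Q(C_in − C).
Rewrite as dC/dt + C/τ = C_in/τ, τ = V/Q = 26.4089 min.
Solution: C(t) = C_in + (C₀ − C_in) e^(−t/τ).
C(18.74) = 2.332 + (0 − 2.332)·e^(−18.74/26.4089) = 2.332 + (-2.33200)·0.491837 = 1.18504 mg/L.

1.185 mg/L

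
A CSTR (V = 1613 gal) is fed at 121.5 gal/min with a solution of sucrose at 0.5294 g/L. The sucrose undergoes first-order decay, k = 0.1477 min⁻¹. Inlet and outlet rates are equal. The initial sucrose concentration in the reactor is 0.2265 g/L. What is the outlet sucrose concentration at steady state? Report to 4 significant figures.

0.1788 g/L

Accumulation = in − out − consumed: V dC/dt = Q C_in − Q C − k V C.
Steady state (dC/dt = 0): C_ss = Q C_in/(Q + kV) = C_in/(1 + kV/Q).
C_ss = 121.5·0.5294/(121.5 + 0.1477·1613) = 64.3221/359.740 = 0.178802 g/L.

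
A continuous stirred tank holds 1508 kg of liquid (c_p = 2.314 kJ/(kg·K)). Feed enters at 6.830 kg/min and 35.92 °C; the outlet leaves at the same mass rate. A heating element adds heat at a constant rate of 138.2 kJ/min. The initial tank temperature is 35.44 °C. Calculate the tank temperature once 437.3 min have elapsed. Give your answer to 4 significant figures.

43.39 °C

M c_p dT/dt = ṁ c_p (T_in − T) + Q̇.
Rearrange: dT/dt = (T_ss − T)/τ with τ = M/ṁ = 220.791 min and T_ss = T_in + Q̇/(ṁ c_p) = 44.6643 °C.
This is linear first-order; T(t) = T_ss + (T₀ − T_ss) e^(−t/τ).
T(437.3) = 44.6643 + (-9.22428)·e^(−437.3/220.791) = 44.6643 + (-9.22428)·0.137985 = 43.3915 °C.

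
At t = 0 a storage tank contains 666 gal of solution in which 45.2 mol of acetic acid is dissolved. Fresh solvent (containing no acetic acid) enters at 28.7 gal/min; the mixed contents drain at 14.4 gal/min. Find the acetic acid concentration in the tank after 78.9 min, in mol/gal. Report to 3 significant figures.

Total volume: dV/dt = Q_in − Q_out = 14.300 gal/min, so V(t) = 666 + 14.300 t and V(78.9) = 1794.3 gal.
Species balance (pure solvent in): dm/dt = −Q_out · m/V(t).
Separate: dm/m = −Q_out dt/V(t) ⇒ ln(m/m₀) = −(Q_out/(Q_in−Q_out)) ln(V/V₀).
m = m₀ (V₀/V)^(Q_out/(Q_in−Q_out)) = 45.2 × (666/1794.3)^(1.0070) = 16.662 mol.
C = m/V = 16.662/1794.3 = 0.0092860 mol/gal.

0.00929 mol/gal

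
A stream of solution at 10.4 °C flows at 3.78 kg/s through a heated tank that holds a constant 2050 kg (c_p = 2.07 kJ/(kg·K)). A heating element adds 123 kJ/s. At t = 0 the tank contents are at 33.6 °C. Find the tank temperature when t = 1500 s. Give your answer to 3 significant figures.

26.6 °C

M c_p dT/dt = ṁ c_p (T_in − T) + Q̇.
Rearrange: dT/dt = (T_ss − T)/τ with τ = M/ṁ = 542.33 s and T_ss = T_in + Q̇/(ṁ c_p) = 26.120 °C.
T approaches T_ss exponentially: T(t) = T_ss + (T₀ − T_ss) e^(−t/τ).
T(1500) = 26.120 + (7.4803)·e^(−1500/542.33) = 26.120 + (7.4803)·0.062922 = 26.590 °C.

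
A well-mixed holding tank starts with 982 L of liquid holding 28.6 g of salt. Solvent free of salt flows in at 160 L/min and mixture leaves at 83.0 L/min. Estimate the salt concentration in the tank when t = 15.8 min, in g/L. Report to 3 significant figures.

Total volume: dV/dt = Q_in − Q_out = 77.000 L/min, so V(t) = 982 + 77.000 t and V(15.8) = 2198.6 L.
Species balance (pure solvent in): dm/dt = −Q_out · m/V(t).
dm/m = −Q_out dt/(V₀ + 77.000 t); integrating gives ln(m/m₀) = −(Q_out/(Q_in−Q_out)) ln(V/V₀).
m = m₀ (V₀/V)^(Q_out/(Q_in−Q_out)) = 28.6 × (982/2198.6)^(1.0779) = 11.997 g.
C = m/V = 11.997/2198.6 = 0.0054564 g/L.

0.00546 g/L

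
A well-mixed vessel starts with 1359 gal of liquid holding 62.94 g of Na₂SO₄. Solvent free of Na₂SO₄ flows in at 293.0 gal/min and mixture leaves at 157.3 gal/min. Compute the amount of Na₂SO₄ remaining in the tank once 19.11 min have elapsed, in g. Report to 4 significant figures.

Total volume: dV/dt = Q_in − Q_out = 135.700 gal/min, so V(t) = 1359 + 135.700 t and V(19.11) = 3952.23 gal.
No Na₂SO₄ enters, so dm/dt = −Q_out · (m/V).
Separate: dm/m = −Q_out dt/V(t) ⇒ ln(m/m₀) = −(Q_out/(Q_in−Q_out)) ln(V/V₀).
m = m₀ (V₀/V)^(Q_out/(Q_in−Q_out)) = 62.94 × (1359/3952.23)^(1.15917) = 18.2603 g.

18.26 g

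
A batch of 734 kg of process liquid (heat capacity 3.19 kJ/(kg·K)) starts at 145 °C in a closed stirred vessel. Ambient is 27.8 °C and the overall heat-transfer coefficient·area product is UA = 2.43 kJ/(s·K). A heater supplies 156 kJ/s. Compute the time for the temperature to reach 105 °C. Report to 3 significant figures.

1350 s

Lumped-capacitance energy balance: M c_p dT/dt = UA(T_amb − T) + Q̇.
τ = M c_p/UA = 963.56 s; T_ss = T_amb + Q̇/UA = 27.8 + 156/2.43 = 91.998 °C.
T(t) = T_ss + (T₀ − T_ss)e^(−t/τ); set T = 105:
t = −τ ln[(T − T_ss)/(T₀ − T_ss)] = −963.56 · ln(0.24532) = 1354.0 s.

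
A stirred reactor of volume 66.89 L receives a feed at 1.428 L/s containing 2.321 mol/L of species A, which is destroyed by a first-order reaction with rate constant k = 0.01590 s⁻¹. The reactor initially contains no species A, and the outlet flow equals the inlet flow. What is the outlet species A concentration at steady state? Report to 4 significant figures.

V dC/dt = Q(C_in − C) − k V C.
Steady state (dC/dt = 0): C_ss = Q C_in/(Q + kV) = C_in/(1 + kV/Q).
C_ss = 1.428·2.321/(1.428 + 0.01590·66.89) = 3.31439/2.49155 = 1.33025 mol/L.

1.330 mol/L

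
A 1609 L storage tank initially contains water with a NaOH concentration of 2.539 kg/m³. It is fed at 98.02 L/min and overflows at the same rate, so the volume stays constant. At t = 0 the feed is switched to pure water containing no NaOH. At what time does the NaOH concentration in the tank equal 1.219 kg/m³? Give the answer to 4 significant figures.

Species balance: V dC/dt = Q(C_in − C) ⇒ τ = V/Q = 16.4150 min.
C(t) = C_in + (C₀ − C_in) e^(−t/τ). Set C = 1.219 and solve for t:
e^(−t/τ) = (C − C_in)/(C₀ − C_in) = (1.219 − 0)/(2.539 − 0) = 0.480110
t = −τ ln(…) = 16.4150 × 0.733739 = 12.0443 min.

12.04 min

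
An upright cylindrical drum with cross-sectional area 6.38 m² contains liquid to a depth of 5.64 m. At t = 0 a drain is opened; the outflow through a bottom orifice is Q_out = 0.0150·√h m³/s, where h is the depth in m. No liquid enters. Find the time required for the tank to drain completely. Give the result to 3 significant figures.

A dh/dt = −Q_out = −0.0150 √h.
Separate and integrate: 2(√h − √h₀) = −(0.0150/A) t.
Tank is empty when √h = 0: t_empty = 2A√h₀/0.0150.
t_empty = 2·6.38·√5.64/0.0150 = 12.760·2.3749/0.0150 = 2020.2 s.

2020 s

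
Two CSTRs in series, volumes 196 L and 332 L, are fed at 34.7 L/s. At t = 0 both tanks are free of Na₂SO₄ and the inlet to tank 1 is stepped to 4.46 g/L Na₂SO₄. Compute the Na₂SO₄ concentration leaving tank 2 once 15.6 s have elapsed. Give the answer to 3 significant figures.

Each tank obeys Vᵢ dCᵢ/dt = Q(Cᵢ₋₁ − Cᵢ), so τᵢ = Vᵢ/Q.
τ₁ = 196/34.7 = 5.6484 s; τ₂ = 332/34.7 = 9.5677 s.
Solving the cascade with C₁(0)=C₂(0)=0 gives C₂(t) = C_in[1 − (τ₁ e^(−t/τ₁) − τ₂ e^(−t/τ₂))/(τ₁ − τ₂)].
At t = 15.6: e^(−t/τ₁) = 0.063176, e^(−t/τ₂) = 0.19584.
C₂ = 4.46·[1 − (5.6484·0.063176 − 9.5677·0.19584)/(-3.9193)] = 4.46·0.61298 = 2.7339 g/L.

2.73 g/L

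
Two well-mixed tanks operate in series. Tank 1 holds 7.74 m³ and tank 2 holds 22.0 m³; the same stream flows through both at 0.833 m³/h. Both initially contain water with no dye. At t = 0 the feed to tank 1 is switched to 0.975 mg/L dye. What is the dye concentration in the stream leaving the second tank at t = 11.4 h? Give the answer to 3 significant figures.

0.153 mg/L

Species balance on tank i: dCᵢ/dt = (Cᵢ₋₁ − Cᵢ)/τᵢ with τᵢ = Vᵢ/Q.
τ₁ = 7.74/0.833 = 9.2917 h; τ₂ = 22.0/0.833 = 26.411 h.
Tank 1: C₁ = C_in(1 − e^(−t/τ₁)). Tank 2 (τ₁ ≠ τ₂): C₂ = C_in[1 − (τ₁ e^(−t/τ₁) − τ₂ e^(−t/τ₂))/(τ₁ − τ₂)].
At t = 11.4: e^(−t/τ₁) = 0.29320, e^(−t/τ₂) = 0.64944.
C₂ = 0.975·[1 − (9.2917·0.29320 − 26.411·0.64944)/(-17.119)] = 0.975·0.15720 = 0.15327 mg/L.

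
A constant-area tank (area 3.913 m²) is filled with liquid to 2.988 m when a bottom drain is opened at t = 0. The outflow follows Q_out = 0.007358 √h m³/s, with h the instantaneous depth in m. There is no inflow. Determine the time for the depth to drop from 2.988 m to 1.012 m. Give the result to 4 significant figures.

Accumulation of liquid (constant cross-section A): A dh/dt = −0.007358 √h.
This is separable: 2 d(√h)/dt = −0.007358/A, so √h = √h₀ − (0.007358/(2A)) t.
t = 2A(√h₀ − √h)/0.007358 = 2·3.913·(√2.988 − √1.012)/0.007358
  = 7.82600 × (1.72858 − 1.00598) / 0.007358 = 768.562 s.

768.6 s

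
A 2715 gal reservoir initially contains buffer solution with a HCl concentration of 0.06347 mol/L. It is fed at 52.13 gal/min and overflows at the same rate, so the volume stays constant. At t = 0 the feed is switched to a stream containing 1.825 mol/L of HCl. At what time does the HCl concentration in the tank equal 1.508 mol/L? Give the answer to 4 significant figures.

89.32 min

Species balance: V dC/dt = Q(C_in − C) ⇒ τ = V/Q = 52.0813 min.
C(t) = C_in + (C₀ − C_in) e^(−t/τ). Set C = 1.508 and solve for t:
e^(−t/τ) = (C − C_in)/(C₀ − C_in) = (1.508 − 1.825)/(0.06347 − 1.825) = 0.179957
t = −τ ln(…) = 52.0813 × 1.71504 = 89.3214 min.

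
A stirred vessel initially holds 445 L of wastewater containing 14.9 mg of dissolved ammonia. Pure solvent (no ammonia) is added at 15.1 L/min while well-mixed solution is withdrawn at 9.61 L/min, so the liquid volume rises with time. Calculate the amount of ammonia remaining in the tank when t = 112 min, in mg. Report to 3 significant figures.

3.26 mg

Total volume: dV/dt = Q_in − Q_out = 5.4900 L/min, so V(t) = 445 + 5.4900 t and V(112) = 1059.9 L.
No ammonia enters, so dm/dt = −Q_out · (m/V).
Separate: dm/m = −Q_out dt/V(t) ⇒ ln(m/m₀) = −(Q_out/(Q_in−Q_out)) ln(V/V₀).
m = m₀ (V₀/V)^(Q_out/(Q_in−Q_out)) = 14.9 × (445/1059.9)^(1.7505) = 3.2617 mg.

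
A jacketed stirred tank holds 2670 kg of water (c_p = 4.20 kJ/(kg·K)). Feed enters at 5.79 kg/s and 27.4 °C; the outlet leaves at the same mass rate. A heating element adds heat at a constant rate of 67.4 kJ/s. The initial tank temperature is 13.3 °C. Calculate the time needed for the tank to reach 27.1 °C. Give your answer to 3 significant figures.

786 s

Energy balance: M c_p dT/dt = ṁ c_p (T_in − T) + 67.4.
τ = M/ṁ = 461.14 s; T_ss = T_in + Q̇/(ṁ c_p) = 30.172 °C.
T(t) = T_ss + (T₀ − T_ss) e^(−t/τ). Set T = 27.1:
e^(−t/τ) = (27.1 − 30.172)/(13.3 − 30.172) = 0.18206
t = −461.14 · ln(0.18206) = 785.52 s.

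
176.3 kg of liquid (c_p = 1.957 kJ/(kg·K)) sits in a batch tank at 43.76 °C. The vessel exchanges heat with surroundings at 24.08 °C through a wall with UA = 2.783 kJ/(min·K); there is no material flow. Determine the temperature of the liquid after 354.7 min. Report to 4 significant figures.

Lumped-capacitance energy balance: M c_p dT/dt = UA(T_amb − T).
dT/dt = (T_ss − T)/τ with T_ss = T_amb = 24.0800 °C, τ = M c_p/UA = 176.3·1.957/2.783 = 123.974 min.
Integrating: T(t) = T_ss + (T₀ − T_ss) e^(−t/τ).
T(354.7) = 24.0800 + (19.6800)·0.0572065 = 25.2058 °C.

25.21 °C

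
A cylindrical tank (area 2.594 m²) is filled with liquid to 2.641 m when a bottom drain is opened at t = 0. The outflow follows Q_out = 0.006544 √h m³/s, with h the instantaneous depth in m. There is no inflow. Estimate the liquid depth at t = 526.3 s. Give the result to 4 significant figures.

0.9240 m

Mass balance (ρ constant): A dh/dt = −0.006544 √h.
This is separable: 2 d(√h)/dt = −0.006544/A, so √h = √h₀ − (0.006544/(2A)) t.
√h = √2.641 − 0.006544·526.3/(2·2.594) = 1.62512 − 0.663860 = 0.961255.
h = 0.961255² = 0.924011 m.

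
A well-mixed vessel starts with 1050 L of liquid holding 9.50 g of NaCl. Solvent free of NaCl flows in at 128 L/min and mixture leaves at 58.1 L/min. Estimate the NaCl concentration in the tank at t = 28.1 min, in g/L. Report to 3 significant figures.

0.00131 g/L

Total volume: dV/dt = Q_in − Q_out = 69.900 L/min, so V(t) = 1050 + 69.900 t and V(28.1) = 3014.2 L.
No NaCl enters, so dm/dt = −Q_out · (m/V).
dm/m = −Q_out dt/(V₀ + 69.900 t); integrating gives ln(m/m₀) = −(Q_out/(Q_in−Q_out)) ln(V/V₀).
m = m₀ (V₀/V)^(Q_out/(Q_in−Q_out)) = 9.50 × (1050/3014.2)^(0.83119) = 3.9542 g.
C = m/V = 3.9542/3014.2 = 0.0013119 g/L.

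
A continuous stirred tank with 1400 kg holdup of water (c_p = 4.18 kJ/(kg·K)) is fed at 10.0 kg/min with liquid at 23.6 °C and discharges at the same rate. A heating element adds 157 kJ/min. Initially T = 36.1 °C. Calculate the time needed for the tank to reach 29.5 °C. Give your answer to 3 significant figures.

Unsteady energy balance on the tank contents: M c_p dT/dt = ṁ c_p (T_in − T) + 157.
τ = M/ṁ = 140.00 min; T_ss = T_in + Q̇/(ṁ c_p) = 27.356 °C.
T(t) = T_ss + (T₀ − T_ss) e^(−t/τ). Set T = 29.5:
e^(−t/τ) = (29.5 − 27.356)/(36.1 − 27.356) = 0.24520
t = −140.00 · ln(0.24520) = 196.80 min.

197 min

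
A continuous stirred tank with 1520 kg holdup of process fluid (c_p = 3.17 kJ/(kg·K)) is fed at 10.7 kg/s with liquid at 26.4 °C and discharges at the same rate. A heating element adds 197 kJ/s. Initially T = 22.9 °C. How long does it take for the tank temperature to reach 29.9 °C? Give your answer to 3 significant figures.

198 s

M c_p dT/dt = ṁ c_p (T_in − T) + Q̇.
τ = M/ṁ = 142.06 s; T_ss = T_in + Q̇/(ṁ c_p) = 32.208 °C.
T(t) = T_ss + (T₀ − T_ss) e^(−t/τ). Set T = 29.9:
e^(−t/τ) = (29.9 − 32.208)/(22.9 − 32.208) = 0.24796
t = −142.06 · ln(0.24796) = 198.10 s.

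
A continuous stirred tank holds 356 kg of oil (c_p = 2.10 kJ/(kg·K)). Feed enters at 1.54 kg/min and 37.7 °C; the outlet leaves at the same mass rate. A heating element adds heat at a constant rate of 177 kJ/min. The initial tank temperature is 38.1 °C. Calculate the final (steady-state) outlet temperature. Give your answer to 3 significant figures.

Heat balance on the well-mixed liquid: M c_p dT/dt = ṁ c_p (T_in − T) + 177.
At steady state dT/dt = 0 ⇒ T_ss = T_in + Q̇/(ṁ c_p) = 37.7 + 177/(1.54·2.10) = 92.431 °C.

92.4 °C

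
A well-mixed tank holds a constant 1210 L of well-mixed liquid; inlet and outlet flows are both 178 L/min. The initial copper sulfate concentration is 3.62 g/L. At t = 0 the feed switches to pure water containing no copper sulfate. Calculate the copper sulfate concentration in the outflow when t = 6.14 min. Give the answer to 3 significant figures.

1.47 g/L

Transient balance on the dissolved component: V dC/dt = Q(C_in − C).
So dC/dt = (C_in − C)/τ with τ = V/Q = 1210/178 = 6.7978 min.
C approaches C_in exponentially: C(t) = C_in + (C₀ − C_in) e^(−t/τ).
C(6.14) = 0 + (3.62 − 0)·e^(−6.14/6.7978) = 0 + (3.6200)·0.40525 = 1.4670 g/L.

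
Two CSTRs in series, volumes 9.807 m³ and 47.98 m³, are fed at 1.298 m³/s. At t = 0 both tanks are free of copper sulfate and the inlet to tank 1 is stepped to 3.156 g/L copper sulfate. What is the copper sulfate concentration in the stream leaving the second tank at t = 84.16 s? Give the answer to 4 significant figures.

Species balance on tank i: dCᵢ/dt = (Cᵢ₋₁ − Cᵢ)/τᵢ with τᵢ = Vᵢ/Q.
τ₁ = 9.807/1.298 = 7.55547 s; τ₂ = 47.98/1.298 = 36.9646 s.
Solving the cascade with C₁(0)=C₂(0)=0 gives C₂(t) = C_in[1 − (τ₁ e^(−t/τ₁) − τ₂ e^(−t/τ₂))/(τ₁ − τ₂)].
At t = 84.16: e^(−t/τ₁) = 1.45350e-05, e^(−t/τ₂) = 0.102615.
C₂ = 3.156·[1 − (7.55547·1.45350e-05 − 36.9646·0.102615)/(-29.4091)] = 3.156·0.871027 = 2.74896 g/L.

2.749 g/L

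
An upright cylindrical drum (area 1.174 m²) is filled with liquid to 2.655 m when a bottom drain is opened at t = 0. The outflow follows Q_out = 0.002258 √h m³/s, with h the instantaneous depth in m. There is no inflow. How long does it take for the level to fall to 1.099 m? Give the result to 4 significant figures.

Unsteady balance on liquid volume: A dh/dt = −0.002258 √h.
Separate and integrate: 2(√h − √h₀) = −(0.002258/A) t.
t = 2A(√h₀ − √h)/0.002258 = 2·1.174·(√2.655 − √1.099)/0.002258
  = 2.34800 × (1.62942 − 1.04833) / 0.002258 = 604.246 s.

604.2 s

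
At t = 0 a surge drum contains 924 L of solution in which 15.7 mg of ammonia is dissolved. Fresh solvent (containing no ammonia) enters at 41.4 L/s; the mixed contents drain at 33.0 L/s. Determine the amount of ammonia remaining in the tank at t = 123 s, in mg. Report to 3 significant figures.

Let m(t) be the amount of ammonia. Volume: V(t) = V₀ + (Q_in − Q_out) t = 924 + 8.4000 t; V(123) = 1957.2 L.
Species balance (pure solvent in): dm/dt = −Q_out · m/V(t).
Separate: dm/m = −Q_out dt/V(t) ⇒ ln(m/m₀) = −(Q_out/(Q_in−Q_out)) ln(V/V₀).
m = m₀ (V₀/V)^(Q_out/(Q_in−Q_out)) = 15.7 × (924/1957.2)^(3.9286) = 0.82287 mg.

0.823 mg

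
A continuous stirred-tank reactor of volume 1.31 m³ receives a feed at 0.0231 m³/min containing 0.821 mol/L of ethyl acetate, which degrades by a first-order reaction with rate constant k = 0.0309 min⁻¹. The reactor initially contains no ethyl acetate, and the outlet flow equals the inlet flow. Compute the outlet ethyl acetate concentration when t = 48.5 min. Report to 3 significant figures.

Accumulation = in − out − consumed: V dC/dt = Q C_in − Q C − k V C.
dC/dt = (Q/V) C_in − (Q/V + k) C; effective rate a = Q/V + k = 0.017634 + 0.0309 = 0.048534 min⁻¹.
C_ss = Q C_in/(Q + kV) = 0.29829 mol/L; C(t) = C_ss + (C₀ − C_ss) e^(−a t).
C(48.5) = 0.29829 + (-0.29829)·e^(−0.048534·48.5) = 0.29829 + (-0.29829)·0.095000 = 0.26995 mol/L.

0.270 mol/L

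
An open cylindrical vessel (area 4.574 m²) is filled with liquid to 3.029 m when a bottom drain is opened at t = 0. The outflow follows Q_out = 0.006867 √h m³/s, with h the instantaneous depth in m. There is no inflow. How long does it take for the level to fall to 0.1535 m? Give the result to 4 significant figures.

Volume balance on the tank: A dh/dt = −0.006867 √h.
Separate and integrate: 2(√h − √h₀) = −(0.006867/A) t.
t = 2A(√h₀ − √h)/0.006867 = 2·4.574·(√3.029 − √0.1535)/0.006867
  = 9.14800 × (1.74040 − 0.391791) / 0.006867 = 1796.58 s.

1797 s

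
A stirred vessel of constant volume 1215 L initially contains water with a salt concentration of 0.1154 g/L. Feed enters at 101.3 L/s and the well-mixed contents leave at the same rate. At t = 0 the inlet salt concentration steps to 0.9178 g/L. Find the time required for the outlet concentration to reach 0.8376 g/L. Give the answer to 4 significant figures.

27.62 s

Species balance: V dC/dt = Q(C_in − C) ⇒ τ = V/Q = 11.9941 s.
C(t) = C_in + (C₀ − C_in) e^(−t/τ). Set C = 0.8376 and solve for t:
e^(−t/τ) = (C − C_in)/(C₀ − C_in) = (0.8376 − 0.9178)/(0.1154 − 0.9178) = 0.0999501
t = −τ ln(…) = 11.9941 × 2.30308 = 27.6234 s.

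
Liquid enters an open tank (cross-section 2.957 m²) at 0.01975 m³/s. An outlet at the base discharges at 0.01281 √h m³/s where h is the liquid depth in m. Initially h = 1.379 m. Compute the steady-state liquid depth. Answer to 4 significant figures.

A dh/dt = Q_in − 0.01281 √h. Steady state requires inflow = outflow:
Q_in = 0.01281 √h_ss ⇒ √h_ss = 0.01975/0.01281 = 1.54176.
h_ss = 1.54176² = 2.37704 m. (Since h₀ = 1.379 m < h_ss, the level will rise toward this value.)

2.377 m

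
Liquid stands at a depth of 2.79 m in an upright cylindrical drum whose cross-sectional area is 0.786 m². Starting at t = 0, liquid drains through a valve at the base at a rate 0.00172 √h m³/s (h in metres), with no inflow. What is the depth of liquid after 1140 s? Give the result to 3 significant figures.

0.179 m

A dh/dt = −Q_out = −0.00172 √h.
Separate and integrate: 2(√h − √h₀) = −(0.00172/A) t.
√h = √2.79 − 0.00172·1140/(2·0.786) = 1.6703 − 1.2473 = 0.42300.
h = 0.42300² = 0.17893 m.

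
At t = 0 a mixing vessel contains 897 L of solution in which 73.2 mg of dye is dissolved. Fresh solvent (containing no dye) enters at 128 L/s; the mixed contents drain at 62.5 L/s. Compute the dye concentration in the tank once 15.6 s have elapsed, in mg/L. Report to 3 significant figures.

0.0185 mg/L

Let m(t) be the amount of dye. Volume: V(t) = V₀ + (Q_in − Q_out) t = 897 + 65.500 t; V(15.6) = 1918.8 L.
Solute balance: dm/dt = 0 − Q_out C = −Q_out m/V(t).
Separate: dm/m = −Q_out dt/V(t) ⇒ ln(m/m₀) = −(Q_out/(Q_in−Q_out)) ln(V/V₀).
m = m₀ (V₀/V)^(Q_out/(Q_in−Q_out)) = 73.2 × (897/1918.8)^(0.95420) = 35.432 mg.
C = m/V = 35.432/1918.8 = 0.018466 mg/L.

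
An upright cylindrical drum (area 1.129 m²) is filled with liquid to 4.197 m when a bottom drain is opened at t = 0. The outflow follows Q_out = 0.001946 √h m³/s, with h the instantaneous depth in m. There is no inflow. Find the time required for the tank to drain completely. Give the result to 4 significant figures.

With no inflow, A dh/dt = −0.001946 √h.
∫ h^(−1/2) dh = −(0.001946/A) ∫ dt, giving 2√h = 2√h₀ − (0.001946/A) t.
Set h = 0: 2√h₀ = (0.001946/A) t_empty ⇒ t_empty = 2A√h₀/0.001946.
t_empty = 2·1.129·√4.197/0.001946 = 2.25800·2.04866/0.001946 = 2377.12 s.

2377 s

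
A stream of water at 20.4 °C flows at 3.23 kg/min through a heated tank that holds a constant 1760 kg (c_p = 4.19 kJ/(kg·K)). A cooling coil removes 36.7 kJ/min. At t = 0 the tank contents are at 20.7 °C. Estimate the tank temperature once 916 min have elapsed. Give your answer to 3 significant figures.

18.2 °C

Energy balance: M c_p dT/dt = ṁ c_p (T_in − T) − 36.7.
τ = M/ṁ = 544.89 min; T_ss = T_in − Q̇/(ṁ c_p) = 20.4 − 36.7/(3.23·4.19) = 17.688 °C.
Integrating: T(t) = T_ss + (T₀ − T_ss) e^(−t/τ).
T(916) = 17.688 + (3.0117)·e^(−916/544.89) = 17.688 + (3.0117)·0.18618 = 18.249 °C.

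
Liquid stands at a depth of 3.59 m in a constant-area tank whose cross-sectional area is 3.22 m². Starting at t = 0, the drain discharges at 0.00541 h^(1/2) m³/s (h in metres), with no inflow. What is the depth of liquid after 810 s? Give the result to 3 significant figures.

A dh/dt = −Q_out = −0.00541 √h.
Separate and integrate: 2(√h − √h₀) = −(0.00541/A) t.
√h = √3.59 − 0.00541·810/(2·3.22) = 1.8947 − 0.68045 = 1.2143.
h = 1.2143² = 1.4745 m.

1.47 m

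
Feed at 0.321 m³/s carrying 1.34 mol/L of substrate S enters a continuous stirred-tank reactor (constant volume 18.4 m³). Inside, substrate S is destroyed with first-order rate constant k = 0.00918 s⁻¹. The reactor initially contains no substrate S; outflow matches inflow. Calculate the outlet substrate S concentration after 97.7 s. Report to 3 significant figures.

0.813 mol/L

Species balance: V dC/dt = Q C_in − Q C − k V C.
This is linear with rate a = Q/V + k = 0.026626 s⁻¹.
C_ss = Q C_in/(Q + kV) = 0.87799 mol/L; C(t) = C_ss + (C₀ − C_ss) e^(−a t).
C(97.7) = 0.87799 + (-0.87799)·e^(−0.026626·97.7) = 0.87799 + (-0.87799)·0.074175 = 0.81287 mol/L.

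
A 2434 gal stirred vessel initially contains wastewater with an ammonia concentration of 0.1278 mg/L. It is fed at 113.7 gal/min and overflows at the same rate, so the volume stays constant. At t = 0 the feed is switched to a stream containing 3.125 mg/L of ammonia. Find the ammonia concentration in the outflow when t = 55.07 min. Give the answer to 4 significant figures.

Mass balance on the solute (V constant): V dC/dt = Q(C_in − C).
Rewrite as dC/dt + C/τ = C_in/τ, τ = V/Q = 21.4072 min.
This is linear first-order; C(t) = C_in + (C₀ − C_in) e^(−t/τ).
C(55.07) = 3.125 + (0.1278 − 3.125)·e^(−55.07/21.4072) = 3.125 + (-2.99720)·0.0763446 = 2.89618 mg/L.

2.896 mg/L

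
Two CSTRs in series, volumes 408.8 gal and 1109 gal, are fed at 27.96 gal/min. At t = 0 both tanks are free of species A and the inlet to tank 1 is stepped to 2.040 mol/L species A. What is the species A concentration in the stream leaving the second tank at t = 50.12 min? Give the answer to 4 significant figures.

Each tank obeys Vᵢ dCᵢ/dt = Q(Cᵢ₋₁ − Cᵢ), so τᵢ = Vᵢ/Q.
τ₁ = 408.8/27.96 = 14.6209 min; τ₂ = 1109/27.96 = 39.6638 min.
Tank 1: C₁ = C_in(1 − e^(−t/τ₁)). Tank 2 (τ₁ ≠ τ₂): C₂ = C_in[1 − (τ₁ e^(−t/τ₁) − τ₂ e^(−t/τ₂))/(τ₁ − τ₂)].
At t = 50.12: e^(−t/τ₁) = 0.0324527, e^(−t/τ₂) = 0.282629.
C₂ = 2.040·[1 − (14.6209·0.0324527 − 39.6638·0.282629)/(-25.0429)] = 2.040·0.571310 = 1.16547 mol/L.

1.165 mol/L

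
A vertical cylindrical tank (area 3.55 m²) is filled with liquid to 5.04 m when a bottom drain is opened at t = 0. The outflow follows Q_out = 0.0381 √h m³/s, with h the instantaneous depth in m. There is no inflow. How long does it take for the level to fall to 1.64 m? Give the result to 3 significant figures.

Accumulation of liquid (constant cross-section A): A dh/dt = −0.0381 √h.
Separate and integrate: 2(√h − √h₀) = −(0.0381/A) t.
t = 2A(√h₀ − √h)/0.0381 = 2·3.55·(√5.04 − √1.64)/0.0381
  = 7.1000 × (2.2450 − 1.2806) / 0.0381 = 179.71 s.

180 s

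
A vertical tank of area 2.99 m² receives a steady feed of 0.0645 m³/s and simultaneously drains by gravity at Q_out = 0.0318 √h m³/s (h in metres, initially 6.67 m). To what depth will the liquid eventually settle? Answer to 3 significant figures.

4.11 m

Volume balance on the tank: A dh/dt = Q_in − 0.0318 √h. At steady state dh/dt = 0:
Q_in = 0.0318 √h_ss ⇒ √h_ss = 0.0645/0.0318 = 2.0283.
h_ss = 2.0283² = 4.1140 m. (Since h₀ = 6.67 m > h_ss, the level will fall toward this value.)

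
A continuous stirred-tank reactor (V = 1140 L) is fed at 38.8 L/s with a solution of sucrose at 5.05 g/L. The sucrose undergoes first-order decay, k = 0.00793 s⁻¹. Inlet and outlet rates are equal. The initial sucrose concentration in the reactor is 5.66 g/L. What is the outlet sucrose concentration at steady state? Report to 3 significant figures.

Accumulation = in − out − consumed: V dC/dt = Q C_in − Q C − k V C.
At steady state: 0 = Q C_in − (Q + kV) C_ss, so C_ss = Q C_in/(Q + kV).
C_ss = 38.8·5.05/(38.8 + 0.00793·1140) = 195.94/47.840 = 4.0957 g/L.

4.10 g/L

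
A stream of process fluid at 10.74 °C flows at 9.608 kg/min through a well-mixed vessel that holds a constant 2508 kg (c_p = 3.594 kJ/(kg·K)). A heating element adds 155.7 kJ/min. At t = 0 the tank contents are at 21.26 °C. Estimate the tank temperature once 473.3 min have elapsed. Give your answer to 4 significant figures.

M c_p dT/dt = ṁ c_p (T_in − T) + Q̇.
τ = M/ṁ = 261.032 min; T_ss = T_in + Q̇/(ṁ c_p) = 10.74 + 155.7/(9.608·3.594) = 15.2490 °C.
This is linear first-order; T(t) = T_ss + (T₀ − T_ss) e^(−t/τ).
T(473.3) = 15.2490 + (6.01103)·e^(−473.3/261.032) = 15.2490 + (6.01103)·0.163134 = 16.2296 °C.

16.23 °C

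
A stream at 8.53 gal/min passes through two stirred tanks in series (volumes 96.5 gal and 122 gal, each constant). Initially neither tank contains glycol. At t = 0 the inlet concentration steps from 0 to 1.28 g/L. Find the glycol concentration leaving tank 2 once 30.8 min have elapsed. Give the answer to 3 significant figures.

Species balance on tank i: dCᵢ/dt = (Cᵢ₋₁ − Cᵢ)/τᵢ with τᵢ = Vᵢ/Q.
τ₁ = 96.5/8.53 = 11.313 min; τ₂ = 122/8.53 = 14.302 min.
Tank 1: C₁ = C_in(1 − e^(−t/τ₁)). Tank 2 (τ₁ ≠ τ₂): C₂ = C_in[1 − (τ₁ e^(−t/τ₁) − τ₂ e^(−t/τ₂))/(τ₁ − τ₂)].
At t = 30.8: e^(−t/τ₁) = 0.065708, e^(−t/τ₂) = 0.11608.
C₂ = 1.28·[1 − (11.313·0.065708 − 14.302·0.11608)/(-2.9894)] = 1.28·0.69330 = 0.88742 g/L.

0.887 g/L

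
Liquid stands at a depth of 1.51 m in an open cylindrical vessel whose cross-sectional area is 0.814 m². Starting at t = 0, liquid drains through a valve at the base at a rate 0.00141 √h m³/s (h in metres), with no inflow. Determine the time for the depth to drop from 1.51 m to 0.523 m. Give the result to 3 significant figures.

With no inflow, A dh/dt = −0.00141 √h.
This is separable: 2 d(√h)/dt = −0.00141/A, so √h = √h₀ − (0.00141/(2A)) t.
t = 2A(√h₀ − √h)/0.00141 = 2·0.814·(√1.51 − √0.523)/0.00141
  = 1.6280 × (1.2288 − 0.72319) / 0.00141 = 583.81 s.

584 s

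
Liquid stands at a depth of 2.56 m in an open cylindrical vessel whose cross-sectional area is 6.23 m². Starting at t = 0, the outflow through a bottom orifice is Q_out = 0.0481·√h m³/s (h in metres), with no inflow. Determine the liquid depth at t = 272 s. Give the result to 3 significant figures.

0.302 m

With no inflow, A dh/dt = −0.0481 √h.
∫ h^(−1/2) dh = −(0.0481/A) ∫ dt, giving 2√h = 2√h₀ − (0.0481/A) t.
√h = √2.56 − 0.0481·272/(2·6.23) = 1.6000 − 1.0500 = 0.54998.
h = 0.54998² = 0.30248 m.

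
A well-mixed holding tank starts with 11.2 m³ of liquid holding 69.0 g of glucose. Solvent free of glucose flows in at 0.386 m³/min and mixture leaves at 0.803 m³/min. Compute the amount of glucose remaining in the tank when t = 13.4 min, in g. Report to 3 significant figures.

18.2 g

Total volume: dV/dt = Q_in − Q_out = -0.41700 m³/min, so V(t) = 11.2 − 0.41700 t and V(13.4) = 5.6122 m³.
Solute balance: dm/dt = 0 − Q_out C = −Q_out m/V(t).
dm/m = −Q_out dt/(V₀ − 0.41700 t); integrating gives ln(m/m₀) = −(Q_out/(Q_in−Q_out)) ln(V/V₀).
m = m₀ (V₀/V)^(Q_out/(Q_in−Q_out)) = 69.0 × (11.2/5.6122)^(-1.9257) = 18.238 g.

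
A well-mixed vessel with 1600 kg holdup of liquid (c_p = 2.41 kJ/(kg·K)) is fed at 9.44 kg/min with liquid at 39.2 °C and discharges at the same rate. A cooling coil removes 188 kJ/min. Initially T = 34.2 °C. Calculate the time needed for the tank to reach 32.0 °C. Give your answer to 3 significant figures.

M c_p dT/dt = ṁ c_p (T_in − T) − Q̇.
τ = M/ṁ = 169.49 min; T_ss = T_in − Q̇/(ṁ c_p) = 30.936 °C.
T(t) = T_ss + (T₀ − T_ss) e^(−t/τ). Set T = 32.0:
e^(−t/τ) = (32.0 − 30.936)/(34.2 − 30.936) = 0.32590
t = −169.49 · ln(0.32590) = 190.03 min.

190 min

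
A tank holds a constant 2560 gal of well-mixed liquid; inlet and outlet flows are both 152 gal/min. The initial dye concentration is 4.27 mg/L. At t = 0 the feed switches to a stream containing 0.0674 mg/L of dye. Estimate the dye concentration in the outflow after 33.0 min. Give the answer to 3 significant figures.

0.660 mg/L

Unsteady species balance (constant V, well mixed): V dC/dt = Q(C_in − C).
Time constant τ = V/Q = 2560/152 = 16.842 min.
Integrating: C(t) = C_in + (C₀ − C_in) e^(−t/τ).
C(33.0) = 0.0674 + (4.27 − 0.0674)·e^(−33.0/16.842) = 0.0674 + (4.2026)·0.14095 = 0.65974 mg/L.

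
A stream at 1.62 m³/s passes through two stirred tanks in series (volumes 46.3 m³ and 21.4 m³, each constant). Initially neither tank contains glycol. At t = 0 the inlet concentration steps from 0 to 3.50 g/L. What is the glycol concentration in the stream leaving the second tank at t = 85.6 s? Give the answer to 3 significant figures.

3.18 g/L

Time constants: τᵢ = Vᵢ/Q for each well-mixed tank.
τ₁ = 46.3/1.62 = 28.580 s; τ₂ = 21.4/1.62 = 13.210 s.
Tank 1: C₁ = C_in(1 − e^(−t/τ₁)). Tank 2 (τ₁ ≠ τ₂): C₂ = C_in[1 − (τ₁ e^(−t/τ₁) − τ₂ e^(−t/τ₂))/(τ₁ − τ₂)].
At t = 85.6: e^(−t/τ₁) = 0.050033, e^(−t/τ₂) = 0.0015338.
C₂ = 3.50·[1 − (28.580·0.050033 − 13.210·0.0015338)/(15.370)] = 3.50·0.90829 = 3.1790 g/L.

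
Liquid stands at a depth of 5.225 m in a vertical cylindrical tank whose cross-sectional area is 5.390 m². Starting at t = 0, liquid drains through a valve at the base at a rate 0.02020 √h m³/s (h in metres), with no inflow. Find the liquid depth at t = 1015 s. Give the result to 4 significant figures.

Mass balance (ρ constant): A dh/dt = −0.02020 √h.
∫ h^(−1/2) dh = −(0.02020/A) ∫ dt, giving 2√h = 2√h₀ − (0.02020/A) t.
√h = √5.225 − 0.02020·1015/(2·5.390) = 2.28583 − 1.90195 = 0.383878.
h = 0.383878² = 0.147362 m.

0.1474 m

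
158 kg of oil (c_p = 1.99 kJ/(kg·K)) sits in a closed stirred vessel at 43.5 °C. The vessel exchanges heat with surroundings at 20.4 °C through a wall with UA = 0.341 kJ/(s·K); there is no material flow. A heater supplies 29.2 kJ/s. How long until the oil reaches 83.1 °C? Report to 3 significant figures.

Lumped-capacitance energy balance: M c_p dT/dt = UA(T_amb − T) + Q̇.
τ = M c_p/UA = 922.05 s; T_ss = T_amb + Q̇/UA = 20.4 + 29.2/0.341 = 106.03 °C.
T(t) = T_ss + (T₀ − T_ss)e^(−t/τ); set T = 83.1:
t = −τ ln[(T − T_ss)/(T₀ − T_ss)] = −922.05 · ln(0.36671) = 924.99 s.

925 s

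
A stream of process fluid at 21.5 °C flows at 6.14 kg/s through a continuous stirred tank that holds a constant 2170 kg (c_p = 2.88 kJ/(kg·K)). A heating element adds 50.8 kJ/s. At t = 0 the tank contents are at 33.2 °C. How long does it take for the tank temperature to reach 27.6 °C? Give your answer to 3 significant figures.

356 s

Heat balance on the well-mixed liquid: M c_p dT/dt = ṁ c_p (T_in − T) + 50.8.
τ = M/ṁ = 353.42 s; T_ss = T_in + Q̇/(ṁ c_p) = 24.373 °C.
T(t) = T_ss + (T₀ − T_ss) e^(−t/τ). Set T = 27.6:
e^(−t/τ) = (27.6 − 24.373)/(33.2 − 24.373) = 0.36560
t = −353.42 · ln(0.36560) = 355.62 s.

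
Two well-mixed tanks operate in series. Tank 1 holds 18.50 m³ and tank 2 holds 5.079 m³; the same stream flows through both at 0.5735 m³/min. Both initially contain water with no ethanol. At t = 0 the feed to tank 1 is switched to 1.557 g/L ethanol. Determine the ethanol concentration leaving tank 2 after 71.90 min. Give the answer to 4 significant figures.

1.326 g/L

Time constants: τᵢ = Vᵢ/Q for each well-mixed tank.
τ₁ = 18.50/0.5735 = 32.2581 min; τ₂ = 5.079/0.5735 = 8.85615 min.
Tank 1: C₁ = C_in(1 − e^(−t/τ₁)). Tank 2 (τ₁ ≠ τ₂): C₂ = C_in[1 − (τ₁ e^(−t/τ₁) − τ₂ e^(−t/τ₂))/(τ₁ − τ₂)].
At t = 71.90: e^(−t/τ₁) = 0.107647, e^(−t/τ₂) = 0.000297929.
C₂ = 1.557·[1 − (32.2581·0.107647 − 8.85615·0.000297929)/(23.4019)] = 1.557·0.851728 = 1.32614 g/L.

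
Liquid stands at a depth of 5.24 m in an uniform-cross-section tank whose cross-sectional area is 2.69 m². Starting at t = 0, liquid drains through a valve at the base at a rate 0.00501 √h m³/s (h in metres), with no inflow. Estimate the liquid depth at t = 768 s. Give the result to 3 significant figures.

2.48 m

Accumulation of liquid (constant cross-section A): A dh/dt = −0.00501 √h.
∫ h^(−1/2) dh = −(0.00501/A) ∫ dt, giving 2√h = 2√h₀ − (0.00501/A) t.
√h = √5.24 − 0.00501·768/(2·2.69) = 2.2891 − 0.71518 = 1.5739.
h = 1.5739² = 2.4772 m.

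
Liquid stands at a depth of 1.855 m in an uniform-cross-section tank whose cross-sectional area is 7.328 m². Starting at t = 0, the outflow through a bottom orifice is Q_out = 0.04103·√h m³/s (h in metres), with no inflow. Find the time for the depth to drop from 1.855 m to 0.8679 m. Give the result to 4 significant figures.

Unsteady balance on liquid volume: A dh/dt = −0.04103 √h.
∫ h^(−1/2) dh = −(0.04103/A) ∫ dt, giving 2√h = 2√h₀ − (0.04103/A) t.
t = 2A(√h₀ − √h)/0.04103 = 2·7.328·(√1.855 − √0.8679)/0.04103
  = 14.6560 × (1.36198 − 0.931612) / 0.04103 = 153.730 s.

153.7 s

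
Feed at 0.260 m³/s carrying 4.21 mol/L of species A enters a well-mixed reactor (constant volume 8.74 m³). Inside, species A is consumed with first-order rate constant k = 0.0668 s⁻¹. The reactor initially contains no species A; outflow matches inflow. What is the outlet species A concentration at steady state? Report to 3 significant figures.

Species balance: V dC/dt = Q C_in − Q C − k V C.
Steady state (dC/dt = 0): C_ss = Q C_in/(Q + kV) = C_in/(1 + kV/Q).
C_ss = 0.260·4.21/(0.260 + 0.0668·8.74) = 1.0946/0.84383 = 1.2972 mol/L.

1.30 mol/L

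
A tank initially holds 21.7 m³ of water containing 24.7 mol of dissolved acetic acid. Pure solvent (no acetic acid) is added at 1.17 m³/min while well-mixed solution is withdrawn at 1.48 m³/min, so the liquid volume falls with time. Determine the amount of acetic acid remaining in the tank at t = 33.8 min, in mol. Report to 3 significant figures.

1.06 mol

Total volume: dV/dt = Q_in − Q_out = -0.31000 m³/min, so V(t) = 21.7 − 0.31000 t and V(33.8) = 11.222 m³.
Species balance (pure solvent in): dm/dt = −Q_out · m/V(t).
dm/m = −Q_out dt/(V₀ − 0.31000 t); integrating gives ln(m/m₀) = −(Q_out/(Q_in−Q_out)) ln(V/V₀).
m = m₀ (V₀/V)^(Q_out/(Q_in−Q_out)) = 24.7 × (21.7/11.222)^(-4.7742) = 1.0603 mol.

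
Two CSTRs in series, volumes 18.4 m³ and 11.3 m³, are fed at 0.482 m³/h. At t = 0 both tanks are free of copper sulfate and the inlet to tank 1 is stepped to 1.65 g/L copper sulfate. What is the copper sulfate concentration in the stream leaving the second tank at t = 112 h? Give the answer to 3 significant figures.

Time constants: τᵢ = Vᵢ/Q for each well-mixed tank.
τ₁ = 18.4/0.482 = 38.174 h; τ₂ = 11.3/0.482 = 23.444 h.
Solving the cascade with C₁(0)=C₂(0)=0 gives C₂(t) = C_in[1 − (τ₁ e^(−t/τ₁) − τ₂ e^(−t/τ₂))/(τ₁ − τ₂)].
At t = 112: e^(−t/τ₁) = 0.053189, e^(−t/τ₂) = 0.0084183.
C₂ = 1.65·[1 − (38.174·0.053189 − 23.444·0.0084183)/(14.730)] = 1.65·0.87556 = 1.4447 g/L.

1.44 g/L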